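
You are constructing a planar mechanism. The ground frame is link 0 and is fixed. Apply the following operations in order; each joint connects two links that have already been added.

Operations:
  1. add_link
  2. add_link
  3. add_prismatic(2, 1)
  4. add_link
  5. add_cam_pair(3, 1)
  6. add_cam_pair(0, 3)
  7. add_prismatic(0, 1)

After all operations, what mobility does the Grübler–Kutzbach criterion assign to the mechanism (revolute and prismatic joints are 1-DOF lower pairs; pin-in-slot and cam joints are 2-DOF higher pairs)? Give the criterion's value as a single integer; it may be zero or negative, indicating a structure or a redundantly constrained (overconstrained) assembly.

(L,J1,J2)=(1,0,0); link0 fixed
link1: (2,0,0)
link2: (3,0,0)
P 2-1 [J1]: (3,1,0)
link3: (4,1,0)
C 3-1 [J2]: (4,1,1)
C 0-3 [J2]: (4,1,2)
P 0-1 [J1]: (4,2,2)
Grübler: 3·3 − 2·2 − 2 = 3

M = 3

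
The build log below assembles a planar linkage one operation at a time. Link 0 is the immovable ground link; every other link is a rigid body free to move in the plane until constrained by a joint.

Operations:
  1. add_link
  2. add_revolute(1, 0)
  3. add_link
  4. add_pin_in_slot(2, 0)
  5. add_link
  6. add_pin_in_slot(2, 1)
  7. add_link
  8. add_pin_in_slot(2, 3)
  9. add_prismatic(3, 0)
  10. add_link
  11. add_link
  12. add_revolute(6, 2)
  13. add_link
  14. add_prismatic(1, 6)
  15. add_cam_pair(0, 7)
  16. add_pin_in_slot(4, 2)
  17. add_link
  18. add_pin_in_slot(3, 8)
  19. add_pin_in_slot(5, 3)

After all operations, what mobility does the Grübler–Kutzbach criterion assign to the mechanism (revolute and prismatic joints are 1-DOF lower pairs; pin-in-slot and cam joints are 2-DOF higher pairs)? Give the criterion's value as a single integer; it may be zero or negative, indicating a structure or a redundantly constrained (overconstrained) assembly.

ground; <1,0,0>
#1 <2,0,0>
R:1↔0 J1 <2,1,0>
#2 <3,1,0>
PS:2↔0 J2 <3,1,1>
#3 <4,1,1>
PS:2↔1 J2 <4,1,2>
#4 <5,1,2>
PS:2↔3 J2 <5,1,3>
P:3↔0 J1 <5,2,3>
#5 <6,2,3>
#6 <7,2,3>
R:6↔2 J1 <7,3,3>
#7 <8,3,3>
P:1↔6 J1 <8,4,3>
C:0↔7 J2 <8,4,4>
PS:4↔2 J2 <8,4,5>
#8 <9,4,5>
PS:3↔8 J2 <9,4,6>
PS:5↔3 J2 <9,4,7>
3×8 − 2×4 − 1×7 = 9

M = 9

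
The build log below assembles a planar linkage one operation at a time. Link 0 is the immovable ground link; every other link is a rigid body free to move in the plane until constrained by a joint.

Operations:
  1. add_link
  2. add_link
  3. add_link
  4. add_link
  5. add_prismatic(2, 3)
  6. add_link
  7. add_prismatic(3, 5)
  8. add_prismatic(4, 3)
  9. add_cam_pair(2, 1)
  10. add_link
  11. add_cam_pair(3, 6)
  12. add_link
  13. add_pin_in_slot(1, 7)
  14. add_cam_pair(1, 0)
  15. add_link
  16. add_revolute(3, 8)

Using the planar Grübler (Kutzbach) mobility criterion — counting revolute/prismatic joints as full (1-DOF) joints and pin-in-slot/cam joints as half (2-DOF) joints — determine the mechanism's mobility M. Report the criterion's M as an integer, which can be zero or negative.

ground; <1,0,0>
#1 <2,0,0>
#2 <3,0,0>
#3 <4,0,0>
#4 <5,0,0>
P:2↔3 J1 <5,1,0>
#5 <6,1,0>
P:3↔5 J1 <6,2,0>
P:4↔3 J1 <6,3,0>
C:2↔1 J2 <6,3,1>
#6 <7,3,1>
C:3↔6 J2 <7,3,2>
#7 <8,3,2>
PS:1↔7 J2 <8,3,3>
C:1↔0 J2 <8,3,4>
#8 <9,3,4>
R:3↔8 J1 <9,4,4>
3×8 − 2×4 − 1×4 = 12

M = 12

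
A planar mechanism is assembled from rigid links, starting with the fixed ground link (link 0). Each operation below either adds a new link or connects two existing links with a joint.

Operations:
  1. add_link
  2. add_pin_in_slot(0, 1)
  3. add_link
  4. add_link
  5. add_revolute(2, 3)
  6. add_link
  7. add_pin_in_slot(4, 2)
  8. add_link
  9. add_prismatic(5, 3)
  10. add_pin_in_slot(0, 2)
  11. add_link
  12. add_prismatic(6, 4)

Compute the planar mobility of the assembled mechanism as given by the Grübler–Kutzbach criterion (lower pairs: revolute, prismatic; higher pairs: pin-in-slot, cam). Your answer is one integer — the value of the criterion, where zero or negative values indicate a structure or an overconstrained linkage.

link 0 = ground. State L|J1|J2 = 1|0|0
+link1  2|0|0
PS(0,1) f=2→J2  2|0|1
+link2  3|0|1
+link3  4|0|1
R(2,3) f=1→J1  4|1|1
+link4  5|1|1
PS(4,2) f=2→J2  5|1|2
+link5  6|1|2
P(5,3) f=1→J1  6|2|2
PS(0,2) f=2→J2  6|2|3
+link6  7|2|3
P(6,4) f=1→J1  7|3|3
M = 3(7−1)−2·3−3 = 18−6−3 = 9

M = 9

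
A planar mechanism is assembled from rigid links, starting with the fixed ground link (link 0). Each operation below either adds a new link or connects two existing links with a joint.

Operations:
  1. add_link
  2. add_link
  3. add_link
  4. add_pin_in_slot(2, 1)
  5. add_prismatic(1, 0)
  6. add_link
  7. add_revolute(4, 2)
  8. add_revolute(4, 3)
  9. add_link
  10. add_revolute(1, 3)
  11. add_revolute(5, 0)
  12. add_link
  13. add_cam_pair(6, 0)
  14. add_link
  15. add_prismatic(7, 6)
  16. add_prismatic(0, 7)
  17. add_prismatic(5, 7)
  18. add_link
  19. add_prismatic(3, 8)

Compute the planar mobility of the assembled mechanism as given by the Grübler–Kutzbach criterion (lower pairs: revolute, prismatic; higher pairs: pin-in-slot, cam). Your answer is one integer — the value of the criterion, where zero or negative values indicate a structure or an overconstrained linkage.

M = 4

(L,J1,J2)=(1,0,0); link0 fixed
link1: (2,0,0)
link2: (3,0,0)
link3: (4,0,0)
PS 2-1 [J2]: (4,0,1)
P 1-0 [J1]: (4,1,1)
link4: (5,1,1)
R 4-2 [J1]: (5,2,1)
R 4-3 [J1]: (5,3,1)
link5: (6,3,1)
R 1-3 [J1]: (6,4,1)
R 5-0 [J1]: (6,5,1)
link6: (7,5,1)
C 6-0 [J2]: (7,5,2)
link7: (8,5,2)
P 7-6 [J1]: (8,6,2)
P 0-7 [J1]: (8,7,2)
P 5-7 [J1]: (8,8,2)
link8: (9,8,2)
P 3-8 [J1]: (9,9,2)
Grübler: 3·8 − 2·9 − 2 = 4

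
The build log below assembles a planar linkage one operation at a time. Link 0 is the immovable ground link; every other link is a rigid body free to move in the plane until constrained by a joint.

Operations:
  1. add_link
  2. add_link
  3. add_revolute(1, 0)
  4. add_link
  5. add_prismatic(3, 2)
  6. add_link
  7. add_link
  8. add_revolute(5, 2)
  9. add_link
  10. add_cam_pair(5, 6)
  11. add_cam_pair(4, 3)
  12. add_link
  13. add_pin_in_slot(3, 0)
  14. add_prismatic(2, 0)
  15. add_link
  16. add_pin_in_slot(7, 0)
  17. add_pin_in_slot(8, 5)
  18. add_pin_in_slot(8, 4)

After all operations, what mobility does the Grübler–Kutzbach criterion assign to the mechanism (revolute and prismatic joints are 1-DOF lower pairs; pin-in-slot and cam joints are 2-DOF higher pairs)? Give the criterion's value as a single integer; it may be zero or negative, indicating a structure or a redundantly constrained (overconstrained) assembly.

ground; <1,0,0>
#1 <2,0,0>
#2 <3,0,0>
R:1↔0 J1 <3,1,0>
#3 <4,1,0>
P:3↔2 J1 <4,2,0>
#4 <5,2,0>
#5 <6,2,0>
R:5↔2 J1 <6,3,0>
#6 <7,3,0>
C:5↔6 J2 <7,3,1>
C:4↔3 J2 <7,3,2>
#7 <8,3,2>
PS:3↔0 J2 <8,3,3>
P:2↔0 J1 <8,4,3>
#8 <9,4,3>
PS:7↔0 J2 <9,4,4>
PS:8↔5 J2 <9,4,5>
PS:8↔4 J2 <9,4,6>
3×8 − 2×4 − 1×6 = 10

M = 10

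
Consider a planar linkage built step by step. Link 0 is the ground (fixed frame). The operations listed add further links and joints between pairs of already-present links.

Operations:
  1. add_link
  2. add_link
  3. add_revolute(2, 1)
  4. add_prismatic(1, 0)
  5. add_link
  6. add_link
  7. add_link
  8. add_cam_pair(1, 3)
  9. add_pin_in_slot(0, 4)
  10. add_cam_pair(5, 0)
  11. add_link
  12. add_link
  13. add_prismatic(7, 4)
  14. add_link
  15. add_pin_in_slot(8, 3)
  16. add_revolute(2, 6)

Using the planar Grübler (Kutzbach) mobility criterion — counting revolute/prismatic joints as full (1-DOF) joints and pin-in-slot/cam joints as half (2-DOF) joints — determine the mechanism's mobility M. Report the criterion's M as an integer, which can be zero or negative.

M = 12

(L,J1,J2)=(1,0,0); link0 fixed
link1: (2,0,0)
link2: (3,0,0)
R 2-1 [J1]: (3,1,0)
P 1-0 [J1]: (3,2,0)
link3: (4,2,0)
link4: (5,2,0)
link5: (6,2,0)
C 1-3 [J2]: (6,2,1)
PS 0-4 [J2]: (6,2,2)
C 5-0 [J2]: (6,2,3)
link6: (7,2,3)
link7: (8,2,3)
P 7-4 [J1]: (8,3,3)
link8: (9,3,3)
PS 8-3 [J2]: (9,3,4)
R 2-6 [J1]: (9,4,4)
Grübler: 3·8 − 2·4 − 4 = 12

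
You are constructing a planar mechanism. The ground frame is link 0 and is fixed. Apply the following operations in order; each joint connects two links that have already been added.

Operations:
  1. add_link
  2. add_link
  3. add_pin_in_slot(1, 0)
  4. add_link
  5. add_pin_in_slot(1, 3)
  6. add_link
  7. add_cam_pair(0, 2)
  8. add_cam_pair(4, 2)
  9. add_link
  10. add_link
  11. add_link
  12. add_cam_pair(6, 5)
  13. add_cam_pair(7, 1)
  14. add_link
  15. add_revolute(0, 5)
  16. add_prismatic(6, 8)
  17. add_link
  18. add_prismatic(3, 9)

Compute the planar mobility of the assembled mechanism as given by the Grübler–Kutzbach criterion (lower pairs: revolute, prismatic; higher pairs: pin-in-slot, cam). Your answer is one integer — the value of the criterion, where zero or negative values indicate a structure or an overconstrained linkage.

L=1 J1=0 J2=0
add link → L=2 J1=0 J2=0
add link → L=3 J1=0 J2=0
PS@1,0 dof=2 J2 → L=3 J1=0 J2=1
add link → L=4 J1=0 J2=1
PS@1,3 dof=2 J2 → L=4 J1=0 J2=2
add link → L=5 J1=0 J2=2
C@0,2 dof=2 J2 → L=5 J1=0 J2=3
C@4,2 dof=2 J2 → L=5 J1=0 J2=4
add link → L=6 J1=0 J2=4
add link → L=7 J1=0 J2=4
add link → L=8 J1=0 J2=4
C@6,5 dof=2 J2 → L=8 J1=0 J2=5
C@7,1 dof=2 J2 → L=8 J1=0 J2=6
add link → L=9 J1=0 J2=6
R@0,5 dof=1 J1 → L=9 J1=1 J2=6
P@6,8 dof=1 J1 → L=9 J1=2 J2=6
add link → L=10 J1=2 J2=6
P@3,9 dof=1 J1 → L=10 J1=3 J2=6
M=3(L−1)−2J1−J2=3·9−2·3−6=15

M = 15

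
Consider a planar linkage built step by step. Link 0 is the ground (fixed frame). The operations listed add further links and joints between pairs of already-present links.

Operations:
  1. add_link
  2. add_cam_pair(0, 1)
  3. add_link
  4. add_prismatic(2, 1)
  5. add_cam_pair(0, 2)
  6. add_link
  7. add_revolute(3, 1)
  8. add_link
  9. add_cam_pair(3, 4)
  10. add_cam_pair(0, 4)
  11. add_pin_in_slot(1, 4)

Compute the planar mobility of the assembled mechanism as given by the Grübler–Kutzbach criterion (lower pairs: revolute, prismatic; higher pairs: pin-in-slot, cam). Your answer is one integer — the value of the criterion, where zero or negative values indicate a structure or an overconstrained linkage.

M = 3

L=1 J1=0 J2=0
add link → L=2 J1=0 J2=0
C@0,1 dof=2 J2 → L=2 J1=0 J2=1
add link → L=3 J1=0 J2=1
P@2,1 dof=1 J1 → L=3 J1=1 J2=1
C@0,2 dof=2 J2 → L=3 J1=1 J2=2
add link → L=4 J1=1 J2=2
R@3,1 dof=1 J1 → L=4 J1=2 J2=2
add link → L=5 J1=2 J2=2
C@3,4 dof=2 J2 → L=5 J1=2 J2=3
C@0,4 dof=2 J2 → L=5 J1=2 J2=4
PS@1,4 dof=2 J2 → L=5 J1=2 J2=5
M=3(L−1)−2J1−J2=3·4−2·2−5=3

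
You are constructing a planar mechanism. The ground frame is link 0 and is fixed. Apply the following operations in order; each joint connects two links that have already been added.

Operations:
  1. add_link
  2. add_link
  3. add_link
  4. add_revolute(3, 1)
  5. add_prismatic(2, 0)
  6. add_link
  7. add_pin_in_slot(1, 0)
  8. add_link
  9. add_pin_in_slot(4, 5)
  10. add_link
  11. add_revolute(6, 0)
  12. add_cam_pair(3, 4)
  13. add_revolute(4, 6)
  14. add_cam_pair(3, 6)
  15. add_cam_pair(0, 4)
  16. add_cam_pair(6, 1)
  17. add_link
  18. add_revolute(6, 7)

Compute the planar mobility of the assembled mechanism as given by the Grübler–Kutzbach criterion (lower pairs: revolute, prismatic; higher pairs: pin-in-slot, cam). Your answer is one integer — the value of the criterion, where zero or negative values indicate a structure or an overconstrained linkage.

M = 5

(L,J1,J2)=(1,0,0); link0 fixed
link1: (2,0,0)
link2: (3,0,0)
link3: (4,0,0)
R 3-1 [J1]: (4,1,0)
P 2-0 [J1]: (4,2,0)
link4: (5,2,0)
PS 1-0 [J2]: (5,2,1)
link5: (6,2,1)
PS 4-5 [J2]: (6,2,2)
link6: (7,2,2)
R 6-0 [J1]: (7,3,2)
C 3-4 [J2]: (7,3,3)
R 4-6 [J1]: (7,4,3)
C 3-6 [J2]: (7,4,4)
C 0-4 [J2]: (7,4,5)
C 6-1 [J2]: (7,4,6)
link7: (8,4,6)
R 6-7 [J1]: (8,5,6)
Grübler: 3·7 − 2·5 − 6 = 5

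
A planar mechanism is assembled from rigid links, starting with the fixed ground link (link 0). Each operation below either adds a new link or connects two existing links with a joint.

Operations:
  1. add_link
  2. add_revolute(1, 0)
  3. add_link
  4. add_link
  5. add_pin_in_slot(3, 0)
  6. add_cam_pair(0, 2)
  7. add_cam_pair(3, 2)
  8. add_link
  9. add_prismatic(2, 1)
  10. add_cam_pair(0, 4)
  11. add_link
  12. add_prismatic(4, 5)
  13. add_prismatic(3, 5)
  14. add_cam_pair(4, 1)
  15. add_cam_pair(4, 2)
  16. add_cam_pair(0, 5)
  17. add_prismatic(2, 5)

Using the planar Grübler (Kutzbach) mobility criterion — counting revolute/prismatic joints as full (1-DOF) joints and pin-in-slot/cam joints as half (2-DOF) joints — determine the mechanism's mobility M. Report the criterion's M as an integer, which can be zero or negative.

M = -2

ground; <1,0,0>
#1 <2,0,0>
R:1↔0 J1 <2,1,0>
#2 <3,1,0>
#3 <4,1,0>
PS:3↔0 J2 <4,1,1>
C:0↔2 J2 <4,1,2>
C:3↔2 J2 <4,1,3>
#4 <5,1,3>
P:2↔1 J1 <5,2,3>
C:0↔4 J2 <5,2,4>
#5 <6,2,4>
P:4↔5 J1 <6,3,4>
P:3↔5 J1 <6,4,4>
C:4↔1 J2 <6,4,5>
C:4↔2 J2 <6,4,6>
C:0↔5 J2 <6,4,7>
P:2↔5 J1 <6,5,7>
3×5 − 2×5 − 1×7 = -2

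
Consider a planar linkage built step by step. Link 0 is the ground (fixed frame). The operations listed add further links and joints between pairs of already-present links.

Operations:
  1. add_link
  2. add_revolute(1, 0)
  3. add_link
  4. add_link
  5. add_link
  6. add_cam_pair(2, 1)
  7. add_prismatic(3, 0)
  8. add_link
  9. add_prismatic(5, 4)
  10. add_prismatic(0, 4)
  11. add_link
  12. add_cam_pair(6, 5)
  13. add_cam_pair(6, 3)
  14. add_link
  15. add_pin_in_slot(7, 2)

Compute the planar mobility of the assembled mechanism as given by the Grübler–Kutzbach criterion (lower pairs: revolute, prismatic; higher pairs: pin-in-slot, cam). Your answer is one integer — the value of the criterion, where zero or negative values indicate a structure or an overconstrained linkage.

[1;0;0] (link 0 is ground)
L+ [2;0;0]
R(1,0)∈J1 [2;1;0]
L+ [3;1;0]
L+ [4;1;0]
L+ [5;1;0]
C(2,1)∈J2 [5;1;1]
P(3,0)∈J1 [5;2;1]
L+ [6;2;1]
P(5,4)∈J1 [6;3;1]
P(0,4)∈J1 [6;4;1]
L+ [7;4;1]
C(6,5)∈J2 [7;4;2]
C(6,3)∈J2 [7;4;3]
L+ [8;4;3]
PS(7,2)∈J2 [8;4;4]
mobility = 21 − 8 − 4 = 9

M = 9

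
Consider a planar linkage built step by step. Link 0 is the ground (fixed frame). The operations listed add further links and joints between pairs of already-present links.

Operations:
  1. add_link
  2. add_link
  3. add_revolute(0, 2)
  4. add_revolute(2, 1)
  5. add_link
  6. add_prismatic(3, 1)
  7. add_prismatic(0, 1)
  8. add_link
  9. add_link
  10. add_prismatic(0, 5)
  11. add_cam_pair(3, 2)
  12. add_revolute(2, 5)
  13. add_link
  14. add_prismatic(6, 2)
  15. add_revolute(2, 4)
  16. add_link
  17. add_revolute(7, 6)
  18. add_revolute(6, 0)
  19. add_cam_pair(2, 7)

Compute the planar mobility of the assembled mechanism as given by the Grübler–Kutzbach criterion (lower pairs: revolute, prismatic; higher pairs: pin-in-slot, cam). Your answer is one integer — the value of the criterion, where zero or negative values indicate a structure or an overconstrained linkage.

M = -1

L=1 J1=0 J2=0
add link → L=2 J1=0 J2=0
add link → L=3 J1=0 J2=0
R@0,2 dof=1 J1 → L=3 J1=1 J2=0
R@2,1 dof=1 J1 → L=3 J1=2 J2=0
add link → L=4 J1=2 J2=0
P@3,1 dof=1 J1 → L=4 J1=3 J2=0
P@0,1 dof=1 J1 → L=4 J1=4 J2=0
add link → L=5 J1=4 J2=0
add link → L=6 J1=4 J2=0
P@0,5 dof=1 J1 → L=6 J1=5 J2=0
C@3,2 dof=2 J2 → L=6 J1=5 J2=1
R@2,5 dof=1 J1 → L=6 J1=6 J2=1
add link → L=7 J1=6 J2=1
P@6,2 dof=1 J1 → L=7 J1=7 J2=1
R@2,4 dof=1 J1 → L=7 J1=8 J2=1
add link → L=8 J1=8 J2=1
R@7,6 dof=1 J1 → L=8 J1=9 J2=1
R@6,0 dof=1 J1 → L=8 J1=10 J2=1
C@2,7 dof=2 J2 → L=8 J1=10 J2=2
M=3(L−1)−2J1−J2=3·7−2·10−2=-1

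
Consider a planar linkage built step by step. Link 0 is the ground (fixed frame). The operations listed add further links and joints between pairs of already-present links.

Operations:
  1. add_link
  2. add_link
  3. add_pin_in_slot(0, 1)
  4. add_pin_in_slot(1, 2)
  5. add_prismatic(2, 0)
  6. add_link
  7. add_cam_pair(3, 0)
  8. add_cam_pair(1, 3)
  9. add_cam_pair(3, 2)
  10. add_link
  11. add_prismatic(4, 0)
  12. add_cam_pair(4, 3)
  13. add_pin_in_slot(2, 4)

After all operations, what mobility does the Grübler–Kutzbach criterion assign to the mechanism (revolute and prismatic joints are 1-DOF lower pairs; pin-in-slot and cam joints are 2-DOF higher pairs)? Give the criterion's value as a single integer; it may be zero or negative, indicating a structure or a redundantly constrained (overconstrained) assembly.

M = 1

L=1 J1=0 J2=0
add link → L=2 J1=0 J2=0
add link → L=3 J1=0 J2=0
PS@0,1 dof=2 J2 → L=3 J1=0 J2=1
PS@1,2 dof=2 J2 → L=3 J1=0 J2=2
P@2,0 dof=1 J1 → L=3 J1=1 J2=2
add link → L=4 J1=1 J2=2
C@3,0 dof=2 J2 → L=4 J1=1 J2=3
C@1,3 dof=2 J2 → L=4 J1=1 J2=4
C@3,2 dof=2 J2 → L=4 J1=1 J2=5
add link → L=5 J1=1 J2=5
P@4,0 dof=1 J1 → L=5 J1=2 J2=5
C@4,3 dof=2 J2 → L=5 J1=2 J2=6
PS@2,4 dof=2 J2 → L=5 J1=2 J2=7
M=3(L−1)−2J1−J2=3·4−2·2−7=1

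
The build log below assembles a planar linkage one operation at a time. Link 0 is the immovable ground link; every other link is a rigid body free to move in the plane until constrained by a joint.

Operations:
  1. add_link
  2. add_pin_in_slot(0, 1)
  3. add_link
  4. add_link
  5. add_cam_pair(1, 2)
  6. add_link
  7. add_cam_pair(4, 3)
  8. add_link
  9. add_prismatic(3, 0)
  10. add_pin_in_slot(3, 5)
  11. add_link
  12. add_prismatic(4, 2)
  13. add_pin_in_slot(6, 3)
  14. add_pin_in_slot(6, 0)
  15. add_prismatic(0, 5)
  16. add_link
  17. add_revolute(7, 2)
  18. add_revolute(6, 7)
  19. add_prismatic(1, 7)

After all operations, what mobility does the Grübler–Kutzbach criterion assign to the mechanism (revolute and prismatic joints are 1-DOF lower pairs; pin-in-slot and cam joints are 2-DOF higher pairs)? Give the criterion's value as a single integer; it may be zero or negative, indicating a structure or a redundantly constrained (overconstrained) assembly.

M = 3

[1;0;0] (link 0 is ground)
L+ [2;0;0]
PS(0,1)∈J2 [2;0;1]
L+ [3;0;1]
L+ [4;0;1]
C(1,2)∈J2 [4;0;2]
L+ [5;0;2]
C(4,3)∈J2 [5;0;3]
L+ [6;0;3]
P(3,0)∈J1 [6;1;3]
PS(3,5)∈J2 [6;1;4]
L+ [7;1;4]
P(4,2)∈J1 [7;2;4]
PS(6,3)∈J2 [7;2;5]
PS(6,0)∈J2 [7;2;6]
P(0,5)∈J1 [7;3;6]
L+ [8;3;6]
R(7,2)∈J1 [8;4;6]
R(6,7)∈J1 [8;5;6]
P(1,7)∈J1 [8;6;6]
mobility = 21 − 12 − 6 = 3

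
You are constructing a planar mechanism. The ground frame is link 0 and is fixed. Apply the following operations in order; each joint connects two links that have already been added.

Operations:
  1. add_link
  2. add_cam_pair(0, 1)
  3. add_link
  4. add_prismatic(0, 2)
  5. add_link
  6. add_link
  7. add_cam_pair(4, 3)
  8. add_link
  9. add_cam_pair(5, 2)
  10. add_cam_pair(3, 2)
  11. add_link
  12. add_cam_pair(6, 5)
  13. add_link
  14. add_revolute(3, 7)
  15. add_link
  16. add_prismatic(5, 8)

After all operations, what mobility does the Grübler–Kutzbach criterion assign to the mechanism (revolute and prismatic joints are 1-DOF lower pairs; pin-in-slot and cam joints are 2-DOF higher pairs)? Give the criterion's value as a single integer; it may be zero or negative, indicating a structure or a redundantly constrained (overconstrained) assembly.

M = 13

L=1 J1=0 J2=0
add link → L=2 J1=0 J2=0
C@0,1 dof=2 J2 → L=2 J1=0 J2=1
add link → L=3 J1=0 J2=1
P@0,2 dof=1 J1 → L=3 J1=1 J2=1
add link → L=4 J1=1 J2=1
add link → L=5 J1=1 J2=1
C@4,3 dof=2 J2 → L=5 J1=1 J2=2
add link → L=6 J1=1 J2=2
C@5,2 dof=2 J2 → L=6 J1=1 J2=3
C@3,2 dof=2 J2 → L=6 J1=1 J2=4
add link → L=7 J1=1 J2=4
C@6,5 dof=2 J2 → L=7 J1=1 J2=5
add link → L=8 J1=1 J2=5
R@3,7 dof=1 J1 → L=8 J1=2 J2=5
add link → L=9 J1=2 J2=5
P@5,8 dof=1 J1 → L=9 J1=3 J2=5
M=3(L−1)−2J1−J2=3·8−2·3−5=13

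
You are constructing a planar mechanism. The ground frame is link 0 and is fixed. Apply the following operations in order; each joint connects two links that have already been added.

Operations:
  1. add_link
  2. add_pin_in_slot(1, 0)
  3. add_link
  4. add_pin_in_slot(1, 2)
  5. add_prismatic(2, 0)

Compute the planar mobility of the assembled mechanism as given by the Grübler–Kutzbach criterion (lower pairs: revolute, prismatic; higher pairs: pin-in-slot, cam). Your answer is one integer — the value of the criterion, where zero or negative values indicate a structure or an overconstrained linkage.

L=1 J1=0 J2=0
add link → L=2 J1=0 J2=0
PS@1,0 dof=2 J2 → L=2 J1=0 J2=1
add link → L=3 J1=0 J2=1
PS@1,2 dof=2 J2 → L=3 J1=0 J2=2
P@2,0 dof=1 J1 → L=3 J1=1 J2=2
M=3(L−1)−2J1−J2=3·2−2·1−2=2

M = 2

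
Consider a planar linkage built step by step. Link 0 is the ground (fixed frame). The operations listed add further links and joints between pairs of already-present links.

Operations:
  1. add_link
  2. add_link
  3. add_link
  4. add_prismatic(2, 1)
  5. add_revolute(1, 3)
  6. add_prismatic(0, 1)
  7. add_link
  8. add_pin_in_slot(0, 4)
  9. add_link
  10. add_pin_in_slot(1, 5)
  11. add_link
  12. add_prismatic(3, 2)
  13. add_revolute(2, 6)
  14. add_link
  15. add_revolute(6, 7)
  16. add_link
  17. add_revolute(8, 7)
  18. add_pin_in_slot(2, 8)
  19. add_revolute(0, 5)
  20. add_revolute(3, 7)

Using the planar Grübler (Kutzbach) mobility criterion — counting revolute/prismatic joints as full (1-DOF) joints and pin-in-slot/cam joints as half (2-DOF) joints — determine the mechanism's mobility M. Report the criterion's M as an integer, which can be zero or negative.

M = 3

ground; <1,0,0>
#1 <2,0,0>
#2 <3,0,0>
#3 <4,0,0>
P:2↔1 J1 <4,1,0>
R:1↔3 J1 <4,2,0>
P:0↔1 J1 <4,3,0>
#4 <5,3,0>
PS:0↔4 J2 <5,3,1>
#5 <6,3,1>
PS:1↔5 J2 <6,3,2>
#6 <7,3,2>
P:3↔2 J1 <7,4,2>
R:2↔6 J1 <7,5,2>
#7 <8,5,2>
R:6↔7 J1 <8,6,2>
#8 <9,6,2>
R:8↔7 J1 <9,7,2>
PS:2↔8 J2 <9,7,3>
R:0↔5 J1 <9,8,3>
R:3↔7 J1 <9,9,3>
3×8 − 2×9 − 1×3 = 3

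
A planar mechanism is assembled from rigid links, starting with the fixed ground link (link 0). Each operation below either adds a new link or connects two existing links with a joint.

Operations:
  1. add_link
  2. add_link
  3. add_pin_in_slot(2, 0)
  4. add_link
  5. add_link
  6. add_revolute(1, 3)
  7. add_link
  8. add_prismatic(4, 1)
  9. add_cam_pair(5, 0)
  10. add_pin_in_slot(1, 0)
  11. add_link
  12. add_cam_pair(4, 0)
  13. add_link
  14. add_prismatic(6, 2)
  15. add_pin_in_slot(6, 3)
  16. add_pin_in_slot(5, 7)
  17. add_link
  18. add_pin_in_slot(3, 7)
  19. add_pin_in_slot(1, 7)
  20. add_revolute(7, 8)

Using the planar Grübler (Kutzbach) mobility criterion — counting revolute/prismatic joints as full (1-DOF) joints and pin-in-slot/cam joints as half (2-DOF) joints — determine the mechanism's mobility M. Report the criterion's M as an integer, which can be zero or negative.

M = 8

link 0 = ground. State L|J1|J2 = 1|0|0
+link1  2|0|0
+link2  3|0|0
PS(2,0) f=2→J2  3|0|1
+link3  4|0|1
+link4  5|0|1
R(1,3) f=1→J1  5|1|1
+link5  6|1|1
P(4,1) f=1→J1  6|2|1
C(5,0) f=2→J2  6|2|2
PS(1,0) f=2→J2  6|2|3
+link6  7|2|3
C(4,0) f=2→J2  7|2|4
+link7  8|2|4
P(6,2) f=1→J1  8|3|4
PS(6,3) f=2→J2  8|3|5
PS(5,7) f=2→J2  8|3|6
+link8  9|3|6
PS(3,7) f=2→J2  9|3|7
PS(1,7) f=2→J2  9|3|8
R(7,8) f=1→J1  9|4|8
M = 3(9−1)−2·4−8 = 24−8−8 = 8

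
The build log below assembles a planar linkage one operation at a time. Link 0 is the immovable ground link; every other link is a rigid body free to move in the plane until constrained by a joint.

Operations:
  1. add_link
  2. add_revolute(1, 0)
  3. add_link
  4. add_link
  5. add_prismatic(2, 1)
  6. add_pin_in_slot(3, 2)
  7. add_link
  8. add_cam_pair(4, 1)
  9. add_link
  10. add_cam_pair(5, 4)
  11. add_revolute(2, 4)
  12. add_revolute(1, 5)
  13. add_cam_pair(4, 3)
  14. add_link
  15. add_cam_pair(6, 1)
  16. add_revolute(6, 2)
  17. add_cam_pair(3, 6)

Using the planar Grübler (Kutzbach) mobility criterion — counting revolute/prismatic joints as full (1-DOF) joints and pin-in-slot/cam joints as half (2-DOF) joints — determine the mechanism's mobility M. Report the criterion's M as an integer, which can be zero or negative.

[1;0;0] (link 0 is ground)
L+ [2;0;0]
R(1,0)∈J1 [2;1;0]
L+ [3;1;0]
L+ [4;1;0]
P(2,1)∈J1 [4;2;0]
PS(3,2)∈J2 [4;2;1]
L+ [5;2;1]
C(4,1)∈J2 [5;2;2]
L+ [6;2;2]
C(5,4)∈J2 [6;2;3]
R(2,4)∈J1 [6;3;3]
R(1,5)∈J1 [6;4;3]
C(4,3)∈J2 [6;4;4]
L+ [7;4;4]
C(6,1)∈J2 [7;4;5]
R(6,2)∈J1 [7;5;5]
C(3,6)∈J2 [7;5;6]
mobility = 18 − 10 − 6 = 2

M = 2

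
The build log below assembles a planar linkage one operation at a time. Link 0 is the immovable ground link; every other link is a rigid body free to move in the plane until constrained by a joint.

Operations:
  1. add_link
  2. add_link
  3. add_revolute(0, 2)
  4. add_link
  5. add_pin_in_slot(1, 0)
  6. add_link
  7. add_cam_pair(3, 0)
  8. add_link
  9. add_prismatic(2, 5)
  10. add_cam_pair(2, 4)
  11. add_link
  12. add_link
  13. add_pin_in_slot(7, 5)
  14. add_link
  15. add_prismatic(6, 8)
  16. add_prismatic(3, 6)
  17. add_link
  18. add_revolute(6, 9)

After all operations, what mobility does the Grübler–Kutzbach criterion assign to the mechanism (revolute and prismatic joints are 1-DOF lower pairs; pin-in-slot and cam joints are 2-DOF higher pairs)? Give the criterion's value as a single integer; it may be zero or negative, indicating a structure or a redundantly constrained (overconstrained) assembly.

M = 13

ground; <1,0,0>
#1 <2,0,0>
#2 <3,0,0>
R:0↔2 J1 <3,1,0>
#3 <4,1,0>
PS:1↔0 J2 <4,1,1>
#4 <5,1,1>
C:3↔0 J2 <5,1,2>
#5 <6,1,2>
P:2↔5 J1 <6,2,2>
C:2↔4 J2 <6,2,3>
#6 <7,2,3>
#7 <8,2,3>
PS:7↔5 J2 <8,2,4>
#8 <9,2,4>
P:6↔8 J1 <9,3,4>
P:3↔6 J1 <9,4,4>
#9 <10,4,4>
R:6↔9 J1 <10,5,4>
3×9 − 2×5 − 1×4 = 13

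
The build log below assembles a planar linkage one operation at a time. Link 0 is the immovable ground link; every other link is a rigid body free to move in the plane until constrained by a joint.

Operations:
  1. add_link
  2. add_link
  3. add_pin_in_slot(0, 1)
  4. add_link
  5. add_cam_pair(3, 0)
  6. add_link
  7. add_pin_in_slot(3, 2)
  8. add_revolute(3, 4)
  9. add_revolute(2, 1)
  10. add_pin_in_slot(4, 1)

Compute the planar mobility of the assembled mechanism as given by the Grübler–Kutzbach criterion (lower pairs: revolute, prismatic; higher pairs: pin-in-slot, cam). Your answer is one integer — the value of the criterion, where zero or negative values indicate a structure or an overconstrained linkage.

ground; <1,0,0>
#1 <2,0,0>
#2 <3,0,0>
PS:0↔1 J2 <3,0,1>
#3 <4,0,1>
C:3↔0 J2 <4,0,2>
#4 <5,0,2>
PS:3↔2 J2 <5,0,3>
R:3↔4 J1 <5,1,3>
R:2↔1 J1 <5,2,3>
PS:4↔1 J2 <5,2,4>
3×4 − 2×2 − 1×4 = 4

M = 4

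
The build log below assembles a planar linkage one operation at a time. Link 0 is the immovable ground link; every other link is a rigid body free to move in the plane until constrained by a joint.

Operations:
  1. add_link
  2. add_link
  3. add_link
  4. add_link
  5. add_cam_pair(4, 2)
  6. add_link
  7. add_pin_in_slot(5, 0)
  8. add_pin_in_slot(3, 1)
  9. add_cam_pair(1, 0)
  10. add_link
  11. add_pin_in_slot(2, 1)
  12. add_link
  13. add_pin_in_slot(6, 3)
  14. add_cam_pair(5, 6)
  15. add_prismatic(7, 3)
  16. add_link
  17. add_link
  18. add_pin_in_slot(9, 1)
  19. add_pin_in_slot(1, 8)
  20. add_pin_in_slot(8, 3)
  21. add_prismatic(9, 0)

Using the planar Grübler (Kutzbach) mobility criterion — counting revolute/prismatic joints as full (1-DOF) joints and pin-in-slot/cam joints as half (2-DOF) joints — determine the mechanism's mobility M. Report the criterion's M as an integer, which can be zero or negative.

L=1 J1=0 J2=0
add link → L=2 J1=0 J2=0
add link → L=3 J1=0 J2=0
add link → L=4 J1=0 J2=0
add link → L=5 J1=0 J2=0
C@4,2 dof=2 J2 → L=5 J1=0 J2=1
add link → L=6 J1=0 J2=1
PS@5,0 dof=2 J2 → L=6 J1=0 J2=2
PS@3,1 dof=2 J2 → L=6 J1=0 J2=3
C@1,0 dof=2 J2 → L=6 J1=0 J2=4
add link → L=7 J1=0 J2=4
PS@2,1 dof=2 J2 → L=7 J1=0 J2=5
add link → L=8 J1=0 J2=5
PS@6,3 dof=2 J2 → L=8 J1=0 J2=6
C@5,6 dof=2 J2 → L=8 J1=0 J2=7
P@7,3 dof=1 J1 → L=8 J1=1 J2=7
add link → L=9 J1=1 J2=7
add link → L=10 J1=1 J2=7
PS@9,1 dof=2 J2 → L=10 J1=1 J2=8
PS@1,8 dof=2 J2 → L=10 J1=1 J2=9
PS@8,3 dof=2 J2 → L=10 J1=1 J2=10
P@9,0 dof=1 J1 → L=10 J1=2 J2=10
M=3(L−1)−2J1−J2=3·9−2·2−10=13

M = 13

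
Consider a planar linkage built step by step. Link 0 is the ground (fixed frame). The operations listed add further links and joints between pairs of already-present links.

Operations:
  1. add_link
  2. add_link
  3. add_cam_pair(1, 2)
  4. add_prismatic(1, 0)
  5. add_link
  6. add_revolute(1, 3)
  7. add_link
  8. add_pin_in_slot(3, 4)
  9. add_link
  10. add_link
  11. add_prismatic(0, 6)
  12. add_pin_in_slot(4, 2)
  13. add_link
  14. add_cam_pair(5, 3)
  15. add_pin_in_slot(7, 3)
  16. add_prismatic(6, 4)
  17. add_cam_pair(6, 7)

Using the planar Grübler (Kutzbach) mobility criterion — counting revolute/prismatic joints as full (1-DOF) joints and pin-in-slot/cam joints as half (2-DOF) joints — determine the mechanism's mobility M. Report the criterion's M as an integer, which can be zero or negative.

M = 7

ground; <1,0,0>
#1 <2,0,0>
#2 <3,0,0>
C:1↔2 J2 <3,0,1>
P:1↔0 J1 <3,1,1>
#3 <4,1,1>
R:1↔3 J1 <4,2,1>
#4 <5,2,1>
PS:3↔4 J2 <5,2,2>
#5 <6,2,2>
#6 <7,2,2>
P:0↔6 J1 <7,3,2>
PS:4↔2 J2 <7,3,3>
#7 <8,3,3>
C:5↔3 J2 <8,3,4>
PS:7↔3 J2 <8,3,5>
P:6↔4 J1 <8,4,5>
C:6↔7 J2 <8,4,6>
3×7 − 2×4 − 1×6 = 7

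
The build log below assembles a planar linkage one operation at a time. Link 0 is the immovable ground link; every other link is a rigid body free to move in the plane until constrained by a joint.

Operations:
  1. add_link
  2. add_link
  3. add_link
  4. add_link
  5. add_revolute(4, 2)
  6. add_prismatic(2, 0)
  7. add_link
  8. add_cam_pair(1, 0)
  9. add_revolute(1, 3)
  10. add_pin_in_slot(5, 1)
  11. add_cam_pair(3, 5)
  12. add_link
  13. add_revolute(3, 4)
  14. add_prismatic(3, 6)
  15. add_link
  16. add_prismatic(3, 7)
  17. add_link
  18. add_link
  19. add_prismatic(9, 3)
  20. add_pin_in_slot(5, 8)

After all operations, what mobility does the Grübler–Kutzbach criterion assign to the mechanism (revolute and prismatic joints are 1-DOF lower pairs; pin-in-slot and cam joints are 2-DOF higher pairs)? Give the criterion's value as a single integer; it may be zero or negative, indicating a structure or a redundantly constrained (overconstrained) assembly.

(L,J1,J2)=(1,0,0); link0 fixed
link1: (2,0,0)
link2: (3,0,0)
link3: (4,0,0)
link4: (5,0,0)
R 4-2 [J1]: (5,1,0)
P 2-0 [J1]: (5,2,0)
link5: (6,2,0)
C 1-0 [J2]: (6,2,1)
R 1-3 [J1]: (6,3,1)
PS 5-1 [J2]: (6,3,2)
C 3-5 [J2]: (6,3,3)
link6: (7,3,3)
R 3-4 [J1]: (7,4,3)
P 3-6 [J1]: (7,5,3)
link7: (8,5,3)
P 3-7 [J1]: (8,6,3)
link8: (9,6,3)
link9: (10,6,3)
P 9-3 [J1]: (10,7,3)
PS 5-8 [J2]: (10,7,4)
Grübler: 3·9 − 2·7 − 4 = 9

M = 9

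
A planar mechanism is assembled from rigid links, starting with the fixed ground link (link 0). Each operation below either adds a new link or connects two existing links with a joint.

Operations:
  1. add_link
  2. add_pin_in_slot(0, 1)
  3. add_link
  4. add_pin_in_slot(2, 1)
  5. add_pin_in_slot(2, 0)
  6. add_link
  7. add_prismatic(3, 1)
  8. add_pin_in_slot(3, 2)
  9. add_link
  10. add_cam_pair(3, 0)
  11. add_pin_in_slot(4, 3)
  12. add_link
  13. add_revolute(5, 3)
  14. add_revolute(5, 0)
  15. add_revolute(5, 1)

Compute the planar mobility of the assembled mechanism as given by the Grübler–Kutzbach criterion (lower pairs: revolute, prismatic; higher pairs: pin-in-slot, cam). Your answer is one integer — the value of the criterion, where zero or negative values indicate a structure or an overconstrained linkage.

[1;0;0] (link 0 is ground)
L+ [2;0;0]
PS(0,1)∈J2 [2;0;1]
L+ [3;0;1]
PS(2,1)∈J2 [3;0;2]
PS(2,0)∈J2 [3;0;3]
L+ [4;0;3]
P(3,1)∈J1 [4;1;3]
PS(3,2)∈J2 [4;1;4]
L+ [5;1;4]
C(3,0)∈J2 [5;1;5]
PS(4,3)∈J2 [5;1;6]
L+ [6;1;6]
R(5,3)∈J1 [6;2;6]
R(5,0)∈J1 [6;3;6]
R(5,1)∈J1 [6;4;6]
mobility = 15 − 8 − 6 = 1

M = 1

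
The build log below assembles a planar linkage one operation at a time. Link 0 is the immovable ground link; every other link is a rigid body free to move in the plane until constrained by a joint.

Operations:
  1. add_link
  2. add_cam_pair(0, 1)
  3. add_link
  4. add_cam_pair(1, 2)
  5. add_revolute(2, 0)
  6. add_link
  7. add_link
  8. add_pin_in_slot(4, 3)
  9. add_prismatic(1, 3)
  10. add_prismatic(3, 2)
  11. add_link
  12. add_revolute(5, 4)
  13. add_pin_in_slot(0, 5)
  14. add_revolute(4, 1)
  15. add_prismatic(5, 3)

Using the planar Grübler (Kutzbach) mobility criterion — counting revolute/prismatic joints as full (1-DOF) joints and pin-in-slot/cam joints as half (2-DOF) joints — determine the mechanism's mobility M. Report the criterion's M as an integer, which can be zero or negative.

(L,J1,J2)=(1,0,0); link0 fixed
link1: (2,0,0)
C 0-1 [J2]: (2,0,1)
link2: (3,0,1)
C 1-2 [J2]: (3,0,2)
R 2-0 [J1]: (3,1,2)
link3: (4,1,2)
link4: (5,1,2)
PS 4-3 [J2]: (5,1,3)
P 1-3 [J1]: (5,2,3)
P 3-2 [J1]: (5,3,3)
link5: (6,3,3)
R 5-4 [J1]: (6,4,3)
PS 0-5 [J2]: (6,4,4)
R 4-1 [J1]: (6,5,4)
P 5-3 [J1]: (6,6,4)
Grübler: 3·5 − 2·6 − 4 = -1

M = -1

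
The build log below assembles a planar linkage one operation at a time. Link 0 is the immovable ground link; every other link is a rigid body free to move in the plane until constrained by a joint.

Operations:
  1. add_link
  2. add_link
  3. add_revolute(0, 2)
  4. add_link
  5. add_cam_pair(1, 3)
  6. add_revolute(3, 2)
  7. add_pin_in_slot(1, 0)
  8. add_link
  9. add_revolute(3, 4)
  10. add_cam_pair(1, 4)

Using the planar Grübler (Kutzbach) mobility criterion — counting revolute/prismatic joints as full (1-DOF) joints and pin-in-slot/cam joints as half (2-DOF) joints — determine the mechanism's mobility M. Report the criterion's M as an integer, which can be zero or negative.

M = 3

L=1 J1=0 J2=0
add link → L=2 J1=0 J2=0
add link → L=3 J1=0 J2=0
R@0,2 dof=1 J1 → L=3 J1=1 J2=0
add link → L=4 J1=1 J2=0
C@1,3 dof=2 J2 → L=4 J1=1 J2=1
R@3,2 dof=1 J1 → L=4 J1=2 J2=1
PS@1,0 dof=2 J2 → L=4 J1=2 J2=2
add link → L=5 J1=2 J2=2
R@3,4 dof=1 J1 → L=5 J1=3 J2=2
C@1,4 dof=2 J2 → L=5 J1=3 J2=3
M=3(L−1)−2J1−J2=3·4−2·3−3=3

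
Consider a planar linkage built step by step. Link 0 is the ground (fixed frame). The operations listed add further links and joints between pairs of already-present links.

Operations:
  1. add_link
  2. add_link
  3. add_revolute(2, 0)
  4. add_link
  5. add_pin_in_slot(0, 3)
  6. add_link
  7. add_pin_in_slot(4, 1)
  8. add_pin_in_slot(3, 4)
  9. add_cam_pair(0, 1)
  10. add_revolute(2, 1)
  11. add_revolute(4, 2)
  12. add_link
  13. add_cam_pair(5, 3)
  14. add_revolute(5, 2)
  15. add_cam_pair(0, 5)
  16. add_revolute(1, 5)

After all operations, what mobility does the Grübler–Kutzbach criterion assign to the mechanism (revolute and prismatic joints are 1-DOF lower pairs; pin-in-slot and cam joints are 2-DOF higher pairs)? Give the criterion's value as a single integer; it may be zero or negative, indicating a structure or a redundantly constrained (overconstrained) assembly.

(L,J1,J2)=(1,0,0); link0 fixed
link1: (2,0,0)
link2: (3,0,0)
R 2-0 [J1]: (3,1,0)
link3: (4,1,0)
PS 0-3 [J2]: (4,1,1)
link4: (5,1,1)
PS 4-1 [J2]: (5,1,2)
PS 3-4 [J2]: (5,1,3)
C 0-1 [J2]: (5,1,4)
R 2-1 [J1]: (5,2,4)
R 4-2 [J1]: (5,3,4)
link5: (6,3,4)
C 5-3 [J2]: (6,3,5)
R 5-2 [J1]: (6,4,5)
C 0-5 [J2]: (6,4,6)
R 1-5 [J1]: (6,5,6)
Grübler: 3·5 − 2·5 − 6 = -1

M = -1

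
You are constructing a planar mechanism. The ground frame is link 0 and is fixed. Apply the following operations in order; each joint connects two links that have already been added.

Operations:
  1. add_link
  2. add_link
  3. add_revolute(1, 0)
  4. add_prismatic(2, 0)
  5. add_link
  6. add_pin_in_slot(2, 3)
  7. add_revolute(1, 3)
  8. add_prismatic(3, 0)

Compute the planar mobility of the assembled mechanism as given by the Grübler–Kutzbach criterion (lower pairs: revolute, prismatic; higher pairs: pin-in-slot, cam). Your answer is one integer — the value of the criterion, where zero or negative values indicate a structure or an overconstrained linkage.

L=1 J1=0 J2=0
add link → L=2 J1=0 J2=0
add link → L=3 J1=0 J2=0
R@1,0 dof=1 J1 → L=3 J1=1 J2=0
P@2,0 dof=1 J1 → L=3 J1=2 J2=0
add link → L=4 J1=2 J2=0
PS@2,3 dof=2 J2 → L=4 J1=2 J2=1
R@1,3 dof=1 J1 → L=4 J1=3 J2=1
P@3,0 dof=1 J1 → L=4 J1=4 J2=1
M=3(L−1)−2J1−J2=3·3−2·4−1=0

M = 0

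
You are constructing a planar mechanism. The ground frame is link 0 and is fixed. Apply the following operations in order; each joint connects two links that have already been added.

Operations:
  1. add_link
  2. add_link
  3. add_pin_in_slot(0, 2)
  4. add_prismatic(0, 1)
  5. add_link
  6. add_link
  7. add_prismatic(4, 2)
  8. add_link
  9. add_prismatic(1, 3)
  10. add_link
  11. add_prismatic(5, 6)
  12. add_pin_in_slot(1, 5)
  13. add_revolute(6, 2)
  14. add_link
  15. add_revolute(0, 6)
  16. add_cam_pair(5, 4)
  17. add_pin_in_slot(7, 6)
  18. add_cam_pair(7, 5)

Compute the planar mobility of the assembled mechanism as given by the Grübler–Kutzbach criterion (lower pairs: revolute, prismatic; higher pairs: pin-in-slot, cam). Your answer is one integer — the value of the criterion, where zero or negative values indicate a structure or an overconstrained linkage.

[1;0;0] (link 0 is ground)
L+ [2;0;0]
L+ [3;0;0]
PS(0,2)∈J2 [3;0;1]
P(0,1)∈J1 [3;1;1]
L+ [4;1;1]
L+ [5;1;1]
P(4,2)∈J1 [5;2;1]
L+ [6;2;1]
P(1,3)∈J1 [6;3;1]
L+ [7;3;1]
P(5,6)∈J1 [7;4;1]
PS(1,5)∈J2 [7;4;2]
R(6,2)∈J1 [7;5;2]
L+ [8;5;2]
R(0,6)∈J1 [8;6;2]
C(5,4)∈J2 [8;6;3]
PS(7,6)∈J2 [8;6;4]
C(7,5)∈J2 [8;6;5]
mobility = 21 − 12 − 5 = 4

M = 4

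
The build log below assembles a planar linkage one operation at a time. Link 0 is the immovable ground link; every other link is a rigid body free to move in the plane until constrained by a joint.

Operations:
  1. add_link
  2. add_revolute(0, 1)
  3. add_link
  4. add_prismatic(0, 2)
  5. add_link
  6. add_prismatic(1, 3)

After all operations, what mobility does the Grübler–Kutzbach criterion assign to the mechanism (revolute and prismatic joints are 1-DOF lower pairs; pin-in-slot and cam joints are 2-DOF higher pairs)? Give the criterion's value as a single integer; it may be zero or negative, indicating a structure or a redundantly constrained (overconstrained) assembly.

link 0 = ground. State L|J1|J2 = 1|0|0
+link1  2|0|0
R(0,1) f=1→J1  2|1|0
+link2  3|1|0
P(0,2) f=1→J1  3|2|0
+link3  4|2|0
P(1,3) f=1→J1  4|3|0
M = 3(4−1)−2·3−0 = 9−6−0 = 3

M = 3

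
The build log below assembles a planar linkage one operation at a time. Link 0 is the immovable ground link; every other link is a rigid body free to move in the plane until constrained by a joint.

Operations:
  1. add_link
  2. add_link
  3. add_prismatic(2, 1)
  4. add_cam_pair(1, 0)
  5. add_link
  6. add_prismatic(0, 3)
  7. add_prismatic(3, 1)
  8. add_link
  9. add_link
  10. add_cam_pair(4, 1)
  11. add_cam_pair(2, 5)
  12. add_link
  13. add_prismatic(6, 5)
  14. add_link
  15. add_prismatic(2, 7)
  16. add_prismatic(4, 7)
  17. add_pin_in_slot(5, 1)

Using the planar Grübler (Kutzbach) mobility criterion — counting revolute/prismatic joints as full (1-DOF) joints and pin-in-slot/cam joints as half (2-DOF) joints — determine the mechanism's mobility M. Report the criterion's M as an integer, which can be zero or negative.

ground; <1,0,0>
#1 <2,0,0>
#2 <3,0,0>
P:2↔1 J1 <3,1,0>
C:1↔0 J2 <3,1,1>
#3 <4,1,1>
P:0↔3 J1 <4,2,1>
P:3↔1 J1 <4,3,1>
#4 <5,3,1>
#5 <6,3,1>
C:4↔1 J2 <6,3,2>
C:2↔5 J2 <6,3,3>
#6 <7,3,3>
P:6↔5 J1 <7,4,3>
#7 <8,4,3>
P:2↔7 J1 <8,5,3>
P:4↔7 J1 <8,6,3>
PS:5↔1 J2 <8,6,4>
3×7 − 2×6 − 1×4 = 5

M = 5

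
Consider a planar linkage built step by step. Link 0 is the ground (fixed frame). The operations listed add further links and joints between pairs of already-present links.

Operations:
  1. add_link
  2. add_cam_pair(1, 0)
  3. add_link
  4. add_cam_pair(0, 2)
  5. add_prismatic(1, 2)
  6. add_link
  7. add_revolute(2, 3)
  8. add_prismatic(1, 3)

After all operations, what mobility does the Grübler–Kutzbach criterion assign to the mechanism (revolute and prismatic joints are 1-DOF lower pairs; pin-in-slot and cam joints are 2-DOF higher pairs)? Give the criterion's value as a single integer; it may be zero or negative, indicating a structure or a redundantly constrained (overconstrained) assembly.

M = 1

[1;0;0] (link 0 is ground)
L+ [2;0;0]
C(1,0)∈J2 [2;0;1]
L+ [3;0;1]
C(0,2)∈J2 [3;0;2]
P(1,2)∈J1 [3;1;2]
L+ [4;1;2]
R(2,3)∈J1 [4;2;2]
P(1,3)∈J1 [4;3;2]
mobility = 9 − 6 − 2 = 1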